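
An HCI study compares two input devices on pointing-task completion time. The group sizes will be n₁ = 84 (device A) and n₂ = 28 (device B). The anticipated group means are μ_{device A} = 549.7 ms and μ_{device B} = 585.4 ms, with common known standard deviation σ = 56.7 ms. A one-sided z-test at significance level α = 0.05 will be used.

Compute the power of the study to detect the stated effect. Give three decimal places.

Standardized effect: d = |μ_{device A} − μ_{device B}| / σ = |549.7 − 585.4| / 56.7 = 0.6296
Noncentrality parameter: δ = d / √(1/n₁ + 1/n₂) = 0.6296 / √(1/84 + 1/28) = 2.8853
One-sided α = 0.05 → critical value z_{0.05} = 1.645.
Power = P(Z > 1.645 − δ) = Φ(1.240) = 0.8926.

Power ≈ 0.893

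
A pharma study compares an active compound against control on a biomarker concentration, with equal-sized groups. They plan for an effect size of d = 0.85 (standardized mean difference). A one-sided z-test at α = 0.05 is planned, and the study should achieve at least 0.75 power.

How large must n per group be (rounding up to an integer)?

n = 15 per group

Set Φ(δ − 1.645) = 0.75; then δ − 1.645 = Φ⁻¹(0.75) = 0.674, giving δ = 2.319.
δ = d·√(n/2) ⇒ n = 2(δ/d)² = 2 × (2.319 / 0.85)² = 14.89.
Rounding up, n = 15 per group.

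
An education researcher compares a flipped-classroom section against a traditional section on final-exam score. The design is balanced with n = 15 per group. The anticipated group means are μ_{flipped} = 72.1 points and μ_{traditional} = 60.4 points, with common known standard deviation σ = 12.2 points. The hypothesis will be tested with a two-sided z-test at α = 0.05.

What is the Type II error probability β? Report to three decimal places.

Standardized effect: d = |μ_{flipped} − μ_{traditional}| / σ = |72.1 − 60.4| / 12.2 = 0.9590
Noncentrality parameter: δ = d·√(n/2) = 0.9590 × √(15/2) = 2.6264
Critical value for a two-sided test at α = 0.05: z_{α/2} = 1.960.
Power = Φ(δ − 1.960) + Φ(−δ − 1.960) = Φ(0.666) + Φ(-4.586) = 0.7474 + 0.0000 = 0.7474.
Type II error: β = 1 − power = 1 − 0.7474 = 0.2526.

β ≈ 0.253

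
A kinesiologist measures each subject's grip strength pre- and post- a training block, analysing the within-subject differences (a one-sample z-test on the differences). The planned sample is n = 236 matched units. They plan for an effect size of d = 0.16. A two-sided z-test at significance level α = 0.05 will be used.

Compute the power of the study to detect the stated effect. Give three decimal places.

Noncentrality parameter: δ = d·√n = 0.16 × √236 = 2.4580
Two-sided α = 0.05 → critical value z_{0.025} = 1.960.
Power = Φ(δ − 1.960) + Φ(−δ − 1.960) = Φ(0.498) + Φ(-4.418) = 0.6908 + 0.0000 = 0.6908.

Power ≈ 0.691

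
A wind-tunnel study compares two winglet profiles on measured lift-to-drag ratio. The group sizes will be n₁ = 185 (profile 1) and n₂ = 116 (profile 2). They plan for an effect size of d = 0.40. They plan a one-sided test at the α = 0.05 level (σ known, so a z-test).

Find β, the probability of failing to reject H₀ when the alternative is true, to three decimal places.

β ≈ 0.042

Noncentrality parameter: δ = d / √(1/n₁ + 1/n₂) = 0.40 / √(1/185 + 1/116) = 3.3775
One-sided α = 0.05 → critical value z_{0.05} = 1.645.
Power = P(Z > 1.645 − δ) = Φ(1.733) = 0.9584.
Type II error: β = 1 − power = 1 − 0.9584 = 0.0416.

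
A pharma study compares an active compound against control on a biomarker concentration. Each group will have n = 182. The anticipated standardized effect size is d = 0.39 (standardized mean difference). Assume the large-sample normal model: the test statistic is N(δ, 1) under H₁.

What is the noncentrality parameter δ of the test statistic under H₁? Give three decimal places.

δ ≈ 3.720

δ = d·√(n/2) = 0.39 × √(182/2) = 3.7204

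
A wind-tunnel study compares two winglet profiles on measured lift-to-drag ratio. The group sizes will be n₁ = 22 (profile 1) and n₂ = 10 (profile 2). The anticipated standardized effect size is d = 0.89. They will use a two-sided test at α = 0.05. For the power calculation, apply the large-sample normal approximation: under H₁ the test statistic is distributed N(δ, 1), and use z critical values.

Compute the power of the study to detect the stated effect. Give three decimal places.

Noncentrality parameter: δ = d / √(1/n₁ + 1/n₂) = 0.89 / √(1/22 + 1/10) = 2.3336
Two-sided α = 0.05 → critical value z_{0.025} = 1.960.
Power = Φ(δ − 1.960) + Φ(−δ − 1.960) = Φ(0.374) + Φ(-4.294) = 0.6457 + 0.0000 = 0.6457.

Power ≈ 0.646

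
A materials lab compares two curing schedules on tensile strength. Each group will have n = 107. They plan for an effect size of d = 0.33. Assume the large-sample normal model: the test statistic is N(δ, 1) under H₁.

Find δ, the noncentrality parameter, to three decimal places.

δ = d·√(n/2) = 0.33 × √(107/2) = 2.4137

δ ≈ 2.414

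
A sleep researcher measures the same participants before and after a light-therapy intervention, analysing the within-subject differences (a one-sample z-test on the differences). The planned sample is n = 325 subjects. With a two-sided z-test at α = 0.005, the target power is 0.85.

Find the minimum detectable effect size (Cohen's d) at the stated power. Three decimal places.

d ≈ 0.213

Required noncentrality: δ = z_{0.0025} + z_{0.15} = 2.807 + 1.036 = 3.843.
(Lower-tail contribution to power is negligible for δ > 0.)
δ = d·√n ⇒ d = δ/√n = 3.843/√325 = 0.2132.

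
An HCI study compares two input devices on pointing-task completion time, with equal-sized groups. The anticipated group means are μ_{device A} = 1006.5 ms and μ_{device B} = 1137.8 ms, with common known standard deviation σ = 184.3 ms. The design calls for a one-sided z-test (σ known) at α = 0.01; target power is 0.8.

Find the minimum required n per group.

Standardized effect: d = |μ_{device A} − μ_{device B}| / σ = |1006.5 − 1137.8| / 184.3 = 0.7124
For power 0.8 need Φ(δ − z_{0.01}) = 0.8, so δ = z_{0.01} + z_{0.20} = 2.326 + 0.842 = 3.168.
δ = d·√(n/2) ⇒ n = 2(δ/d)² = 2 × (3.168 / 0.7124)² = 39.55.
Rounding up, n = 40 per group.

n = 40 per group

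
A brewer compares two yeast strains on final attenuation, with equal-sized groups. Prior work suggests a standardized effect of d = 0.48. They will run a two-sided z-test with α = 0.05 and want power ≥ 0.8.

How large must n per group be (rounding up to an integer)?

Set Φ(δ − 1.960) = 0.8; then δ − 1.960 = Φ⁻¹(0.8) = 0.842, giving δ = 2.802.
(The Φ(−δ − z_{α/2}) term is vanishingly small for δ > 0 and is dropped in the standard sample-size formula.)
δ = d·√(n/2) ⇒ n = 2(δ/d)² = 2 × (2.802 / 0.48)² = 68.13.
Round up to the next whole unit.

n = 69 per group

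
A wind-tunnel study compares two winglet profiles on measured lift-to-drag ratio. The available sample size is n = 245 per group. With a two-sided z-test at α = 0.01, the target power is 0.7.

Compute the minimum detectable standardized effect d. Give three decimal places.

d ≈ 0.280

Required noncentrality: δ = z_{0.005} + z_{0.30} = 2.576 + 0.524 = 3.100.
(Lower-tail contribution to power is negligible for δ > 0.)
δ = d·√(n/2) ⇒ d = δ/√(n/2) = 3.100/√(245/2) = 0.2801.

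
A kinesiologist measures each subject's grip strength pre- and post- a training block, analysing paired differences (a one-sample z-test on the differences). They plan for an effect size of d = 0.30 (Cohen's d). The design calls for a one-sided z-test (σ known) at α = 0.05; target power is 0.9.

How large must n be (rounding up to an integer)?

For power 0.9 need Φ(δ − z_{0.05}) = 0.9, so δ = z_{0.05} + z_{0.10} = 1.645 + 1.282 = 2.926.
δ = d·√n ⇒ n = (δ/d)² = (2.926 / 0.30)² = 95.15.
Rounding up, n = 96.

n = 96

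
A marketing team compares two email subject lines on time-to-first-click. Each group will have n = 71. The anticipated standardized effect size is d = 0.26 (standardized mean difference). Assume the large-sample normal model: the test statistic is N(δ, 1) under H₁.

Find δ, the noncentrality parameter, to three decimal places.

The noncentrality parameter scales effect size by the design's sample-size factor: δ = d·√(n/2) = 0.26 × √(71/2) = 1.5491

δ ≈ 1.549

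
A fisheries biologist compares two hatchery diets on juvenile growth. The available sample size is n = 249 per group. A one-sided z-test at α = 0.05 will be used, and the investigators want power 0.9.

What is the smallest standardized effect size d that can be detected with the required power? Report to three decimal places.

d ≈ 0.262

Required noncentrality: δ = z_{0.05} + z_{0.10} = 1.645 + 1.282 = 2.926.
δ = d·√(n/2) ⇒ d = δ/√(n/2) = 2.926/√(249/2) = 0.2623.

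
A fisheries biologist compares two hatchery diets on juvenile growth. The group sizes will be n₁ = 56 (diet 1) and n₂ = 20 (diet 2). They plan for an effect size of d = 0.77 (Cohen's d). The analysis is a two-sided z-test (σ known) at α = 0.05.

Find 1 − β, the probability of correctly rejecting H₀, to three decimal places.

Power ≈ 0.840

Noncentrality parameter: δ = d / √(1/n₁ + 1/n₂) = 0.77 / √(1/56 + 1/20) = 2.9559
Critical value for a two-sided test at α = 0.05: z_{α/2} = 1.960.
Power = Φ(δ − 1.960) + Φ(−δ − 1.960) = Φ(0.996) + Φ(-4.916) = 0.8404 + 0.0000 = 0.8404.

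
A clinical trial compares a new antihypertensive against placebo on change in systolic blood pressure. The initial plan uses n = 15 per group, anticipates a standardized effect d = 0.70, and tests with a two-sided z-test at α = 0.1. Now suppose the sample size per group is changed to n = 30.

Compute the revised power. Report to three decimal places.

With n = 30 per group: δ = d·√(n/2) = 0.70 × √(30/2) = 2.7111. Critical value z_{0.05} = 1.645.
Revised power = Φ(δ − 1.645) + Φ(−δ − 1.645) = Φ(1.066) + Φ(-4.356) = 0.8568 + 0.0000 = 0.8568.

Power ≈ 0.857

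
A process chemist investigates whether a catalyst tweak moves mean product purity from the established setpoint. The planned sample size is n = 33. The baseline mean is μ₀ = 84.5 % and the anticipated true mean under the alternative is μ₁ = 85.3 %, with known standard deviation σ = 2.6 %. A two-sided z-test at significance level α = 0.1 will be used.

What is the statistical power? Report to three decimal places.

Standardized effect: d = |μ₁ − μ₀| / σ = |85.3 − 84.5| / 2.6 = 0.3077
Noncentrality parameter: δ = d·√n = 0.3077 × √33 = 1.7676
Two-sided α = 0.1 → critical value z_{0.05} = 1.645.
Power = Φ(δ − 1.645) + Φ(−δ − 1.645) = Φ(0.123) + Φ(-3.412) = 0.5488 + 0.0003 = 0.5492.

Power ≈ 0.549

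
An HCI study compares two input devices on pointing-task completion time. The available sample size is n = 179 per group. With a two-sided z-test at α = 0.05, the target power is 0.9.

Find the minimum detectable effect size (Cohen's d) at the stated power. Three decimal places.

d ≈ 0.343

Required noncentrality: δ = z_{0.025} + z_{0.10} = 1.960 + 1.282 = 3.242.
(Lower-tail contribution to power is negligible for δ > 0.)
δ = d·√(n/2) ⇒ d = δ/√(n/2) = 3.242/√(179/2) = 0.3426.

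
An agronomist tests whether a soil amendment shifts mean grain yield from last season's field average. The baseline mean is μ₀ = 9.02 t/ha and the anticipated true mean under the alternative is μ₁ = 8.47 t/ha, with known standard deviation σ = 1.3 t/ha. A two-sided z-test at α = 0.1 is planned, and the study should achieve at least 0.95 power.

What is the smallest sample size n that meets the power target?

n = 61

Standardized effect: d = |μ₁ − μ₀| / σ = |8.47 − 9.02| / 1.3 = 0.4231
Set Φ(δ − 1.645) = 0.95; then δ − 1.645 = Φ⁻¹(0.95) = 1.645, giving δ = 3.290.
(Ignoring the negligible lower-tail rejection probability gives the usual closed-form inversion.)
δ = d·√n ⇒ n = (δ/d)² = (3.290 / 0.4231)² = 60.46.
Rounding up, n = 61.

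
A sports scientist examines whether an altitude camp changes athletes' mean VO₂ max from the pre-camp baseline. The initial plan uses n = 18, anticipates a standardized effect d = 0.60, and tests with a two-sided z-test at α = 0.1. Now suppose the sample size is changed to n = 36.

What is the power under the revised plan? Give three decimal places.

With n = 36: δ = d·√n = 0.60 × √36 = 3.6000. Critical value z_{0.05} = 1.645.
Revised power = Φ(δ − 1.645) + Φ(−δ − 1.645) = Φ(1.955) + Φ(-5.245) = 0.9747 + 0.0000 = 0.9747.

Power ≈ 0.975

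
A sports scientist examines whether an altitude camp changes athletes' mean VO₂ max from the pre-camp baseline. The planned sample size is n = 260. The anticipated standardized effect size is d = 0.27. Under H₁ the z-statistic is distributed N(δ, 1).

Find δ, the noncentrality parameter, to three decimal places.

δ ≈ 4.354

The noncentrality parameter scales effect size by the design's sample-size factor: δ = d·√n = 0.27 × √260 = 4.3536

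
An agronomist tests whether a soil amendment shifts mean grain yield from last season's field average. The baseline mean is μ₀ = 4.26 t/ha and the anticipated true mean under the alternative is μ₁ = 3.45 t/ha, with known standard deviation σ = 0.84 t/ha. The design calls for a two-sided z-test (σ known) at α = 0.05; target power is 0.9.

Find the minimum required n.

Standardized effect: d = |μ₁ − μ₀| / σ = |3.45 − 4.26| / 0.84 = 0.9643
For power 0.9 need Φ(δ − z_{0.025}) = 0.9, so δ = z_{0.025} + z_{0.10} = 1.960 + 1.282 = 3.242.
(For δ > 0 the lower-tail rejection region contributes negligibly to power, so the one-term inversion is standard.)
δ = d·√n ⇒ n = (δ/d)² = (3.242 / 0.9643)² = 11.30.
Round up to the next whole unit.

n = 12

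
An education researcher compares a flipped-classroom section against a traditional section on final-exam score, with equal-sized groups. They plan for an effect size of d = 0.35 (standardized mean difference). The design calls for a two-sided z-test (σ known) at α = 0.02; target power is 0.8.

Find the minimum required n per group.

n = 164 per group

Set Φ(δ − 2.326) = 0.8; then δ − 2.326 = Φ⁻¹(0.8) = 0.842, giving δ = 3.168.
(The Φ(−δ − z_{α/2}) term is vanishingly small for δ > 0 and is dropped in the standard sample-size formula.)
δ = d·√(n/2) ⇒ n = 2(δ/d)² = 2 × (3.168 / 0.35)² = 163.85.
Rounding up, n = 164 per group.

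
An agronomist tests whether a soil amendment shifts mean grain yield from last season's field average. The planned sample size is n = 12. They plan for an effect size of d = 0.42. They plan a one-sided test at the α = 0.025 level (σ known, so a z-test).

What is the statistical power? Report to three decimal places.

Power ≈ 0.307

Noncentrality parameter: δ = d·√n = 0.42 × √12 = 1.4549
Critical value for a one-sided test at α = 0.025: z_α = 1.960.
Power = P(Z > 1.960 − δ) = Φ(-0.505) = 0.3068.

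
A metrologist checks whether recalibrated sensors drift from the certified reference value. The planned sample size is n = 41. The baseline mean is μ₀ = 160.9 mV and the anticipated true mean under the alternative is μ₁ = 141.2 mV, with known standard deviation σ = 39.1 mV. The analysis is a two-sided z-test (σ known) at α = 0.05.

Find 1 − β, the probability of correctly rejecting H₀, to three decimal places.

Standardized effect: d = |μ₁ − μ₀| / σ = |141.2 − 160.9| / 39.1 = 0.5038
Noncentrality parameter: δ = d·√n = 0.5038 × √41 = 3.2261
Two-sided α = 0.05 → critical value z_{0.025} = 1.960.
Power = Φ(δ − 1.960) + Φ(−δ − 1.960) = Φ(1.266) + Φ(-5.186) = 0.8973 + 0.0000 = 0.8973.

Power ≈ 0.897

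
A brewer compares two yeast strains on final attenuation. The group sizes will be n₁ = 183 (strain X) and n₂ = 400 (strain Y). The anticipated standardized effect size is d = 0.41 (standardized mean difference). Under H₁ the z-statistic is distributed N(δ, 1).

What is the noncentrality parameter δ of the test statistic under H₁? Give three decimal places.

The noncentrality parameter scales effect size by the design's sample-size factor: δ = d / √(1/n₁ + 1/n₂) = 0.41 / √(1/183 + 1/400) = 4.5941

δ ≈ 4.594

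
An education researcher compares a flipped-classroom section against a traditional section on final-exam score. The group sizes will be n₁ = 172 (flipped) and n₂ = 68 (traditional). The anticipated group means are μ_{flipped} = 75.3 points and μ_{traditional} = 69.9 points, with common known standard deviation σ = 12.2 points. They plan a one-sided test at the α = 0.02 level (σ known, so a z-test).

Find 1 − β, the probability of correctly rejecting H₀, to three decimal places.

Power ≈ 0.850

Standardized effect: d = |μ_{flipped} − μ_{traditional}| / σ = |75.3 − 69.9| / 12.2 = 0.4426
Noncentrality parameter: δ = d / √(1/n₁ + 1/n₂) = 0.4426 / √(1/172 + 1/68) = 3.0899
One-sided α = 0.02 → critical value z_{0.02} = 2.054.
Power = Φ(δ − 2.054) = Φ(1.036) = 0.8499.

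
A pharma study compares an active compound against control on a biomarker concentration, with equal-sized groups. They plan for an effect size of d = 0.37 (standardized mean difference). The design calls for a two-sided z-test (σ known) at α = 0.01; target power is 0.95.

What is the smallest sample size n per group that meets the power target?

For power 0.95 need Φ(δ − z_{0.005}) = 0.95, so δ = z_{0.005} + z_{0.05} = 2.576 + 1.645 = 4.221.
(Ignoring the negligible lower-tail rejection probability gives the usual closed-form inversion.)
δ = d·√(n/2) ⇒ n = 2(δ/d)² = 2 × (4.221 / 0.37)² = 260.25.
Round up to the next whole unit.

n = 261 per group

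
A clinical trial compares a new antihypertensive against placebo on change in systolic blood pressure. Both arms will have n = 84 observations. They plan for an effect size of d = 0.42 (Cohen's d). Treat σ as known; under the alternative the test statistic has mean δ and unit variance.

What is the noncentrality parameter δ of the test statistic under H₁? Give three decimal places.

δ ≈ 2.722

The noncentrality parameter scales effect size by the design's sample-size factor: δ = d·√(n/2) = 0.42 × √(84/2) = 2.7219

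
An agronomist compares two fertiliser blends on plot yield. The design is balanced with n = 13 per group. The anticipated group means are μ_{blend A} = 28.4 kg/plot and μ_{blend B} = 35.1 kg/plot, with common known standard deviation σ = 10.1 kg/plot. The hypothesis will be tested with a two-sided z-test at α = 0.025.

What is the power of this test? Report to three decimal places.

Standardized effect: d = |μ_{blend A} − μ_{blend B}| / σ = |28.4 − 35.1| / 10.1 = 0.6634
Noncentrality parameter: δ = d·√(n/2) = 0.6634 × √(13/2) = 1.6913
Critical value for a two-sided test at α = 0.025: z_{α/2} = 2.241.
Power = Φ(δ − 2.241) + Φ(−δ − 2.241) = Φ(-0.550) + Φ(-3.933) = 0.2911 + 0.0000 = 0.2912.

Power ≈ 0.291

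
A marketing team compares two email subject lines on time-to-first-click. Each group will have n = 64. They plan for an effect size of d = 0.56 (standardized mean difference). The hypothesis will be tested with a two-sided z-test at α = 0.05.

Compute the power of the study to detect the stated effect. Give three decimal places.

Noncentrality parameter: λ = d·√(n/2) = 0.56 × √(64/2) = 3.1678
Two-sided α = 0.05 → critical value z_{0.025} = 1.960.
Power = Φ(λ − 1.960) + Φ(−λ − 1.960) = Φ(1.208) + Φ(-5.128) = 0.8865 + 0.0000 = 0.8865.

Power ≈ 0.886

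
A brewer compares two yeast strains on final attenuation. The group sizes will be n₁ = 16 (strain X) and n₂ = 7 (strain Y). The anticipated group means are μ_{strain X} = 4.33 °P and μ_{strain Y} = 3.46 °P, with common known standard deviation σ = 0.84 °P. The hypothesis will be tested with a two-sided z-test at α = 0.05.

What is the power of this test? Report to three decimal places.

Standardized effect: d = |μ_{strain X} − μ_{strain Y}| / σ = |4.33 − 3.46| / 0.84 = 1.0357
Noncentrality parameter: δ = d / √(1/n₁ + 1/n₂) = 1.0357 / √(1/16 + 1/7) = 2.2855
Critical value for a two-sided test at α = 0.05: z_{α/2} = 1.960.
Power = Φ(δ − 1.960) + Φ(−δ − 1.960) = Φ(0.326) + Φ(-4.245) = 0.6276 + 0.0000 = 0.6276.

Power ≈ 0.628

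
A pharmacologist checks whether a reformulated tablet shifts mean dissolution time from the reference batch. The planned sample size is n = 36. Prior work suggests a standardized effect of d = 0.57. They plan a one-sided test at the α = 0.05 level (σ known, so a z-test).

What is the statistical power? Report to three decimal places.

Power ≈ 0.962

Noncentrality parameter: δ = d·√n = 0.57 × √36 = 3.4200
Critical value for a one-sided test at α = 0.05: z_α = 1.645.
Power = Φ(δ − 1.645) = Φ(1.775) = 0.9621.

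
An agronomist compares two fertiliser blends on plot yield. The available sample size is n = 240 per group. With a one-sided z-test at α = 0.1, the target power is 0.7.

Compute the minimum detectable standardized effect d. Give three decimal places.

d ≈ 0.165

Need Φ(δ − 1.282) = 0.7, so δ = 1.282 + 0.524 = 1.806.
δ = d·√(n/2) ⇒ d = δ/√(n/2) = 1.806/√(240/2) = 0.1649.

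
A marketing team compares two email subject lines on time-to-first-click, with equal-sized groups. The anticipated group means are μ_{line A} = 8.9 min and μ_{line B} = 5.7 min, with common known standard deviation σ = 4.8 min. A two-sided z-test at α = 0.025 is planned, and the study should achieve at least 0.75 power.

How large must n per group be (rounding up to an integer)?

n = 39 per group

Standardized effect: d = |μ_{line A} − μ_{line B}| / σ = |8.9 − 5.7| / 4.8 = 0.6667
For power 0.75 need Φ(δ − z_{0.0125}) = 0.75, so δ = z_{0.0125} + z_{0.25} = 2.241 + 0.674 = 2.916.
(Ignoring the negligible lower-tail rejection probability gives the usual closed-form inversion.)
δ = d·√(n/2) ⇒ n = 2(δ/d)² = 2 × (2.916 / 0.6667)² = 38.26.
Round up to the next whole unit.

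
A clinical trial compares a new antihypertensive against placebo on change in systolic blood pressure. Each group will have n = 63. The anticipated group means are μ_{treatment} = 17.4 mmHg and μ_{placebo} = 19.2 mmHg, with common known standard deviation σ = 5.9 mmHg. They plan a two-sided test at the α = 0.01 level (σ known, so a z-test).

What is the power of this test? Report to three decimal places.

Standardized effect: d = |μ_{treatment} − μ_{placebo}| / σ = |17.4 − 19.2| / 5.9 = 0.3051
Noncentrality parameter: δ = d·√(n/2) = 0.3051 × √(63/2) = 1.7123
Critical value for a two-sided test at α = 0.01: z_{α/2} = 2.576.
Power = Φ(δ − 2.576) + Φ(−δ − 2.576) = Φ(-0.864) + Φ(-4.288) = 0.1939 + 0.0000 = 0.1939.

Power ≈ 0.194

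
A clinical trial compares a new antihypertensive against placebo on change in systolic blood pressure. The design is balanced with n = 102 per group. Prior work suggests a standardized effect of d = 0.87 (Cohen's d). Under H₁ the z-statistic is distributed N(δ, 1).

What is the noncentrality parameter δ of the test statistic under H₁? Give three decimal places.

δ ≈ 6.213

δ = d·√(n/2) = 0.87 × √(102/2) = 6.2130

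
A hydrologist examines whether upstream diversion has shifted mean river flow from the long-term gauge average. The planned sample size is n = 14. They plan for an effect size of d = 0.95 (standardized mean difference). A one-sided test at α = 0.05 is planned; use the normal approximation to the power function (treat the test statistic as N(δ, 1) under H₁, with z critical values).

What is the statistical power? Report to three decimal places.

Noncentrality parameter: δ = d·√n = 0.95 × √14 = 3.5546
Critical value for a one-sided test at α = 0.05: z_α = 1.645.
Power = Φ(δ − 1.645) = Φ(1.910) = 0.9719.

Power ≈ 0.972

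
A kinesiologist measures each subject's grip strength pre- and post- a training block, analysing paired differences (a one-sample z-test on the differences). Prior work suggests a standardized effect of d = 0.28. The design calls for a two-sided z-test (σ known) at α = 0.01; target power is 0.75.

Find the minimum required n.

n = 135

For power 0.75 need Φ(δ − z_{0.005}) = 0.75, so δ = z_{0.005} + z_{0.25} = 2.576 + 0.674 = 3.250.
(For δ > 0 the lower-tail rejection region contributes negligibly to power, so the one-term inversion is standard.)
δ = d·√n ⇒ n = (δ/d)² = (3.250 / 0.28)² = 134.75.
Rounding up, n = 135.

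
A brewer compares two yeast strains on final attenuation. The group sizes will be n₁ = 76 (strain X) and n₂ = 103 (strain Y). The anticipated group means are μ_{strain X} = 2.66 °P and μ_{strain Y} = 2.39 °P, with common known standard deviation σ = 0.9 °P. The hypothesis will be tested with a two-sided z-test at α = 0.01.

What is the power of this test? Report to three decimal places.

Standardized effect: d = |μ_{strain X} − μ_{strain Y}| / σ = |2.66 − 2.39| / 0.9 = 0.3000
Noncentrality parameter: δ = d / √(1/n₁ + 1/n₂) = 0.3000 / √(1/76 + 1/103) = 1.9839
Critical value for a two-sided test at α = 0.01: z_{α/2} = 2.576.
Power = Φ(δ − 2.576) + Φ(−δ − 2.576) = Φ(-0.592) + Φ(-4.560) = 0.2769 + 0.0000 = 0.2770.

Power ≈ 0.277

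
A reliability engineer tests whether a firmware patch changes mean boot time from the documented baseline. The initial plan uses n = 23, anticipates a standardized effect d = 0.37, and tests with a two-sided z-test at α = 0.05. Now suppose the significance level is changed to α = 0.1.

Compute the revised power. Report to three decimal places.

Power ≈ 0.552

δ = d·√n = 0.37 × √23 = 1.7745 (unchanged). New critical value: z_{0.05} = 1.645.
Revised power = Φ(δ − 1.645) + Φ(−δ − 1.645) = Φ(0.130) + Φ(-3.419) = 0.5516 + 0.0003 = 0.5519.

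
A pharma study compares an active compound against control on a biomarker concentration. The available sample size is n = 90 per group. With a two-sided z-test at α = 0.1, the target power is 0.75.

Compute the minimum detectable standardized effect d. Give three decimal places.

Need Φ(δ − 1.645) = 0.75, so δ = 1.645 + 0.674 = 2.319.
(The second rejection-region term Φ(−δ − z_{α/2}) is negligible and dropped.)
δ = d·√(n/2) ⇒ d = δ/√(n/2) = 2.319/√(90/2) = 0.3457.

d ≈ 0.346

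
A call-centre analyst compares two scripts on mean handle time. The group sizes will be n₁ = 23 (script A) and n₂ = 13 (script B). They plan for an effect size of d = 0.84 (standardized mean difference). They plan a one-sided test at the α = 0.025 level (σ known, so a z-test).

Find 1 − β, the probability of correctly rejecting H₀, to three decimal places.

Noncentrality parameter: δ = d / √(1/n₁ + 1/n₂) = 0.84 / √(1/23 + 1/13) = 2.4208
One-sided α = 0.025 → critical value z_{0.025} = 1.960.
Power = P(Z > 1.960 − δ) = Φ(0.461) = 0.6776.

Power ≈ 0.678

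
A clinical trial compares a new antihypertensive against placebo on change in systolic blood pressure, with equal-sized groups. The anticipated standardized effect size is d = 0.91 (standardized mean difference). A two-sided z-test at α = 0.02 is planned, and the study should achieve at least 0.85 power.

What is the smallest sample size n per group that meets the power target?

n = 28 per group

Set Φ(δ − 2.326) = 0.85; then δ − 2.326 = Φ⁻¹(0.85) = 1.036, giving δ = 3.363.
(The Φ(−δ − z_{α/2}) term is vanishingly small for δ > 0 and is dropped in the standard sample-size formula.)
δ = d·√(n/2) ⇒ n = 2(δ/d)² = 2 × (3.363 / 0.91)² = 27.31.
Round up to the next whole unit.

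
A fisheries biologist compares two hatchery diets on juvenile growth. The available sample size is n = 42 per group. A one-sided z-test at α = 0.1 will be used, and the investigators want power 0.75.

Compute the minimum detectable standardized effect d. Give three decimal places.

Need Φ(δ − 1.282) = 0.75, so δ = 1.282 + 0.674 = 1.956.
δ = d·√(n/2) ⇒ d = δ/√(n/2) = 1.956/√(42/2) = 0.4268.

d ≈ 0.427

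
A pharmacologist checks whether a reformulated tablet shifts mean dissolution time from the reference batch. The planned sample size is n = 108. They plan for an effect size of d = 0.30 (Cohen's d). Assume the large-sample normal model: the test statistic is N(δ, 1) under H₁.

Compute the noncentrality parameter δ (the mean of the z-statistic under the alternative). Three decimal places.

The noncentrality parameter scales effect size by the design's sample-size factor: δ = d·√n = 0.30 × √108 = 3.1177

δ ≈ 3.118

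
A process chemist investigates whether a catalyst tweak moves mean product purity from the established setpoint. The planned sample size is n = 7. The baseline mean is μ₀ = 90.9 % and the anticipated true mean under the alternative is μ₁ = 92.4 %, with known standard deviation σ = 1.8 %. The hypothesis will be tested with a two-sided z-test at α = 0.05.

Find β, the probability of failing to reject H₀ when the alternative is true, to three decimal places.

Standardized effect: d = |μ₁ − μ₀| / σ = |92.4 − 90.9| / 1.8 = 0.8333
Noncentrality parameter: δ = d·√n = 0.8333 × √7 = 2.2048
Critical value for a two-sided test at α = 0.05: z_{α/2} = 1.960.
Power = Φ(δ − 1.960) + Φ(−δ − 1.960) = Φ(0.245) + Φ(-4.165) = 0.5967 + 0.0000 = 0.5967.
Type II error: β = 1 − power = 1 − 0.5967 = 0.4033.

β ≈ 0.403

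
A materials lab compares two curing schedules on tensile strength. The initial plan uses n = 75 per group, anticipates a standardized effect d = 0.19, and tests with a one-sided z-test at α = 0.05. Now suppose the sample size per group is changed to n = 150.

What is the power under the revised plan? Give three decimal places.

With n = 150 per group: δ = d·√(n/2) = 0.19 × √(150/2) = 1.6454. Critical value z_{0.05} = 1.645.
Revised power = P(Z > 1.645 − δ) = Φ(0.001) = 0.5002.

Power ≈ 0.500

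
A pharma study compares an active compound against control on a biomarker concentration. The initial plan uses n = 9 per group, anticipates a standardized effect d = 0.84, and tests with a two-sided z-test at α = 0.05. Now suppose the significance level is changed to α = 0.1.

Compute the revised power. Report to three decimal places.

Power ≈ 0.555

δ = d·√(n/2) = 0.84 × √(9/2) = 1.7819 (unchanged). New critical value: z_{0.05} = 1.645.
Revised power = Φ(δ − 1.645) + Φ(−δ − 1.645) = Φ(0.137) + Φ(-3.427) = 0.5545 + 0.0003 = 0.5548.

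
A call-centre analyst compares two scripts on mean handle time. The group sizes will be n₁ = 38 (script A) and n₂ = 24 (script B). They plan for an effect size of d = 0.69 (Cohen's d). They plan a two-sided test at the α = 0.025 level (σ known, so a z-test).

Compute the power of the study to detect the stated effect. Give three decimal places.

Noncentrality parameter: δ = d / √(1/n₁ + 1/n₂) = 0.69 / √(1/38 + 1/24) = 2.6464
Critical value for a two-sided test at α = 0.025: z_{α/2} = 2.241.
Power = Φ(δ − 2.241) + Φ(−δ − 2.241) = Φ(0.405) + Φ(-4.888) = 0.6572 + 0.0000 = 0.6572.

Power ≈ 0.657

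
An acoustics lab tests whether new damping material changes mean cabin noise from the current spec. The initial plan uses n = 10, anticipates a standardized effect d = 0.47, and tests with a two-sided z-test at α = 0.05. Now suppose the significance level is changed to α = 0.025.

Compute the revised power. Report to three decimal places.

δ = d·√n = 0.47 × √10 = 1.4863 (unchanged). New critical value: z_{0.0125} = 2.241.
Revised power = Φ(δ − 2.241) + Φ(−δ − 2.241) = Φ(-0.755) + Φ(-3.728) = 0.2251 + 0.0001 = 0.2252.

Power ≈ 0.225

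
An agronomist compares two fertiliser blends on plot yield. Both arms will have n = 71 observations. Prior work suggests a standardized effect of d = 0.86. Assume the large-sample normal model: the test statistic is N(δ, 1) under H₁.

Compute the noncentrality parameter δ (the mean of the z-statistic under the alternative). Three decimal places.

The noncentrality parameter scales effect size by the design's sample-size factor: δ = d·√(n/2) = 0.86 × √(71/2) = 5.1240

δ ≈ 5.124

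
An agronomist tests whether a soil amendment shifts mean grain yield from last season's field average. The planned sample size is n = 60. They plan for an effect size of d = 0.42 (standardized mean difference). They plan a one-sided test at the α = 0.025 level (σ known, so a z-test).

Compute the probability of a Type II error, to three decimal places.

Noncentrality parameter: δ = d·√n = 0.42 × √60 = 3.2533
One-sided α = 0.025 → critical value z_{0.025} = 1.960.
Power = Φ(δ − 1.960) = Φ(1.293) = 0.9021.
Type II error: β = 1 − power = 1 − 0.9021 = 0.0979.

β ≈ 0.098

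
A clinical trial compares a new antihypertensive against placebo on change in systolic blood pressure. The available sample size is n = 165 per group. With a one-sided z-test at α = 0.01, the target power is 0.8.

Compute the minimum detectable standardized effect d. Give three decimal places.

d ≈ 0.349

Required noncentrality: δ = z_{0.01} + z_{0.20} = 2.326 + 0.842 = 3.168.
δ = d·√(n/2) ⇒ d = δ/√(n/2) = 3.168/√(165/2) = 0.3488.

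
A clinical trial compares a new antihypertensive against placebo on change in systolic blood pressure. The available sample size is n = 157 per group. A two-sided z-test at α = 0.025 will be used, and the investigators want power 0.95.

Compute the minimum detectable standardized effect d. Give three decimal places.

Required noncentrality: δ = z_{0.0125} + z_{0.05} = 2.241 + 1.645 = 3.886.
(Lower-tail contribution to power is negligible for δ > 0.)
δ = d·√(n/2) ⇒ d = δ/√(n/2) = 3.886/√(157/2) = 0.4386.

d ≈ 0.439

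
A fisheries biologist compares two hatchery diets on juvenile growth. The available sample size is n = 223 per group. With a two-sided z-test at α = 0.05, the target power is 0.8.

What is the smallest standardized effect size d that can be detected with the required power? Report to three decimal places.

d ≈ 0.265

Need Φ(δ − 1.960) = 0.8, so δ = 1.960 + 0.842 = 2.802.
(Lower-tail contribution to power is negligible for δ > 0.)
δ = d·√(n/2) ⇒ d = δ/√(n/2) = 2.802/√(223/2) = 0.2653.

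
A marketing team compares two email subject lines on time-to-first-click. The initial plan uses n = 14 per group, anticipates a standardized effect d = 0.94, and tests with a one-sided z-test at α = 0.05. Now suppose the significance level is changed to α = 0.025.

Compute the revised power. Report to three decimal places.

Power ≈ 0.701

δ = d·√(n/2) = 0.94 × √(14/2) = 2.4870 (unchanged). New critical value: z_{0.025} = 1.960.
Revised power = Φ(δ − 1.960) = Φ(0.527) = 0.7009.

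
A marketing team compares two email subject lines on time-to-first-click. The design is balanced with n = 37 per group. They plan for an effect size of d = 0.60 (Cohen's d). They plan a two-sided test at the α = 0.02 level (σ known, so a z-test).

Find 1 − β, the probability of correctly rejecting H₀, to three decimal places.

Noncentrality parameter: δ = d·√(n/2) = 0.60 × √(37/2) = 2.5807
Two-sided α = 0.02 → critical value z_{0.01} = 2.326.
Power = Φ(δ − 2.326) + Φ(−δ − 2.326) = Φ(0.254) + Φ(-4.907) = 0.6004 + 0.0000 = 0.6004.

Power ≈ 0.600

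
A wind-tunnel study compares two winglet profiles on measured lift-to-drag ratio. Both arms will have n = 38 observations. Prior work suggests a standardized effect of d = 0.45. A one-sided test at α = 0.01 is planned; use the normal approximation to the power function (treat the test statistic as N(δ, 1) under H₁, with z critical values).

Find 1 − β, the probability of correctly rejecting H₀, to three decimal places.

Noncentrality parameter: δ = d·√(n/2) = 0.45 × √(38/2) = 1.9615
Critical value for a one-sided test at α = 0.01: z_α = 2.326.
Power = Φ(δ − 2.326) = Φ(-0.365) = 0.3576.

Power ≈ 0.358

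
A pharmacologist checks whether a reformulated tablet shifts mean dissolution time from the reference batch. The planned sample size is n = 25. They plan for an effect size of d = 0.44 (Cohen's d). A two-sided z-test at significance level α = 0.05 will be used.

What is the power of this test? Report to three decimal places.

Noncentrality parameter: δ = d·√n = 0.44 × √25 = 2.2000
Critical value for a two-sided test at α = 0.05: z_{α/2} = 1.960.
Power = Φ(δ − 1.960) + Φ(−δ − 1.960) = Φ(0.240) + Φ(-4.160) = 0.5948 + 0.0000 = 0.5949.

Power ≈ 0.595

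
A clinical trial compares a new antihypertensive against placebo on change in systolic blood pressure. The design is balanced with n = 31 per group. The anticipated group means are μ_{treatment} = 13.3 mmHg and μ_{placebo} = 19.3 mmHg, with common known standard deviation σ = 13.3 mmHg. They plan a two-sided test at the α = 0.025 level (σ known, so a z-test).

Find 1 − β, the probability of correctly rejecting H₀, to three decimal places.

Power ≈ 0.321

Standardized effect: d = |μ_{treatment} − μ_{placebo}| / σ = |13.3 − 19.3| / 13.3 = 0.4511
Noncentrality parameter: δ = d·√(n/2) = 0.4511 × √(31/2) = 1.7761
Two-sided α = 0.025 → critical value z_{0.0125} = 2.241.
Power = Φ(δ − 2.241) + Φ(−δ − 2.241) = Φ(-0.465) + Φ(-4.017) = 0.3209 + 0.0000 = 0.3209.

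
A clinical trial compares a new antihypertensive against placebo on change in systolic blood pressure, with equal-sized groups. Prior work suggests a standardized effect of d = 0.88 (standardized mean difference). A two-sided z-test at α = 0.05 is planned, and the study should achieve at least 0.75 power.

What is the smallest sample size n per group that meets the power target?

For power 0.75 need Φ(δ − z_{0.025}) = 0.75, so δ = z_{0.025} + z_{0.25} = 1.960 + 0.674 = 2.634.
(The Φ(−δ − z_{α/2}) term is vanishingly small for δ > 0 and is dropped in the standard sample-size formula.)
δ = d·√(n/2) ⇒ n = 2(δ/d)² = 2 × (2.634 / 0.88)² = 17.92.
Round up to the next whole unit.

n = 18 per group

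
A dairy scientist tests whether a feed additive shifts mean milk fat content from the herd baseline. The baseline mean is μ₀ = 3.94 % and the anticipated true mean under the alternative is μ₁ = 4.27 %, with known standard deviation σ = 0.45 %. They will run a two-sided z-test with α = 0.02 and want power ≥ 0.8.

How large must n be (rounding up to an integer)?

n = 19

Standardized effect: d = |μ₁ − μ₀| / σ = |4.27 − 3.94| / 0.45 = 0.7333
For power 0.8 need Φ(δ − z_{0.01}) = 0.8, so δ = z_{0.01} + z_{0.20} = 2.326 + 0.842 = 3.168.
(The Φ(−δ − z_{α/2}) term is vanishingly small for δ > 0 and is dropped in the standard sample-size formula.)
δ = d·√n ⇒ n = (δ/d)² = (3.168 / 0.7333)² = 18.66.
Rounding up, n = 19.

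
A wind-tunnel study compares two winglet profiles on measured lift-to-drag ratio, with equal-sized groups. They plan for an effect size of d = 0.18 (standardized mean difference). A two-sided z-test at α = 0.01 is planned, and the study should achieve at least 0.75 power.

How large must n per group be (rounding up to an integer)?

For power 0.75 need Φ(δ − z_{0.005}) = 0.75, so δ = z_{0.005} + z_{0.25} = 2.576 + 0.674 = 3.250.
(For δ > 0 the lower-tail rejection region contributes negligibly to power, so the one-term inversion is standard.)
δ = d·√(n/2) ⇒ n = 2(δ/d)² = 2 × (3.250 / 0.18)² = 652.13.
Round up to the next whole unit.

n = 653 per group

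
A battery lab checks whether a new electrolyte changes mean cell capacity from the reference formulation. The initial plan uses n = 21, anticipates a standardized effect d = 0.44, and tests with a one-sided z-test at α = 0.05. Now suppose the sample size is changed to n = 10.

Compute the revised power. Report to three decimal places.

Power ≈ 0.400

With n = 10: δ = d·√n = 0.44 × √10 = 1.3914. Critical value z_{0.05} = 1.645.
Revised power = Φ(δ − 1.645) = Φ(-0.253) = 0.4000.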